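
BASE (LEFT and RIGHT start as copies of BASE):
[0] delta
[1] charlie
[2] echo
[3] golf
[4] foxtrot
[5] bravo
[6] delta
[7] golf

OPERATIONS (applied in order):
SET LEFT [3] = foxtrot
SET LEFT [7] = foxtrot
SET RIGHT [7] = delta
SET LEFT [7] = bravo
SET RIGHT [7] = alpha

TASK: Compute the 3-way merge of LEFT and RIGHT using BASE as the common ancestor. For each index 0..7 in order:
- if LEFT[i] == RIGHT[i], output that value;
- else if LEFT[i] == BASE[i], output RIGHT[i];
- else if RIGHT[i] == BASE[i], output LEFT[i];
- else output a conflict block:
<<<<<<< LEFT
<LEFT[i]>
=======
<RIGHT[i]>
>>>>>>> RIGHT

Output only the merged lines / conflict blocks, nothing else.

Final LEFT:  [delta, charlie, echo, foxtrot, foxtrot, bravo, delta, bravo]
Final RIGHT: [delta, charlie, echo, golf, foxtrot, bravo, delta, alpha]
i=0: L=delta R=delta -> agree -> delta
i=1: L=charlie R=charlie -> agree -> charlie
i=2: L=echo R=echo -> agree -> echo
i=3: L=foxtrot, R=golf=BASE -> take LEFT -> foxtrot
i=4: L=foxtrot R=foxtrot -> agree -> foxtrot
i=5: L=bravo R=bravo -> agree -> bravo
i=6: L=delta R=delta -> agree -> delta
i=7: BASE=golf L=bravo R=alpha all differ -> CONFLICT

Answer: delta
charlie
echo
foxtrot
foxtrot
bravo
delta
<<<<<<< LEFT
bravo
=======
alpha
>>>>>>> RIGHT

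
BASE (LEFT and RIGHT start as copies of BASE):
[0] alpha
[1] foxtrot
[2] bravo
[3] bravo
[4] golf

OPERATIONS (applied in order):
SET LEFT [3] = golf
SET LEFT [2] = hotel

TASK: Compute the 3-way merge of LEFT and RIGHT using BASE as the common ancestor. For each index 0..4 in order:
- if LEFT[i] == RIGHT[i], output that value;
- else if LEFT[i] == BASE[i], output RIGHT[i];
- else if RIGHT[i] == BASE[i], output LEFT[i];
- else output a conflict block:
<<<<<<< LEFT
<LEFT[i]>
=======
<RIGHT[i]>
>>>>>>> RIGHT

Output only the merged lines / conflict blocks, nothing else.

Answer: alpha
foxtrot
hotel
golf
golf

Derivation:
Final LEFT:  [alpha, foxtrot, hotel, golf, golf]
Final RIGHT: [alpha, foxtrot, bravo, bravo, golf]
i=0: L=alpha R=alpha -> agree -> alpha
i=1: L=foxtrot R=foxtrot -> agree -> foxtrot
i=2: L=hotel, R=bravo=BASE -> take LEFT -> hotel
i=3: L=golf, R=bravo=BASE -> take LEFT -> golf
i=4: L=golf R=golf -> agree -> golf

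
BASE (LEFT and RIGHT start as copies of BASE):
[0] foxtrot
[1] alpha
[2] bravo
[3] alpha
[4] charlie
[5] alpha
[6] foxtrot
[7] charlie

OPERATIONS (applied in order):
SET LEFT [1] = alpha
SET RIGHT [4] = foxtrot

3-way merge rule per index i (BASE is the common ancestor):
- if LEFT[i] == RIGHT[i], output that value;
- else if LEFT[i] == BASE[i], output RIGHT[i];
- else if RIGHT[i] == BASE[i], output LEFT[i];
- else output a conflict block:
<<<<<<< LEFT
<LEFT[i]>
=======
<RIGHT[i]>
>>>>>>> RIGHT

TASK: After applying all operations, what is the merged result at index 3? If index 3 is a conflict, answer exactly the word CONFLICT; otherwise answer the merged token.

Final LEFT:  [foxtrot, alpha, bravo, alpha, charlie, alpha, foxtrot, charlie]
Final RIGHT: [foxtrot, alpha, bravo, alpha, foxtrot, alpha, foxtrot, charlie]
i=0: L=foxtrot R=foxtrot -> agree -> foxtrot
i=1: L=alpha R=alpha -> agree -> alpha
i=2: L=bravo R=bravo -> agree -> bravo
i=3: L=alpha R=alpha -> agree -> alpha
i=4: L=charlie=BASE, R=foxtrot -> take RIGHT -> foxtrot
i=5: L=alpha R=alpha -> agree -> alpha
i=6: L=foxtrot R=foxtrot -> agree -> foxtrot
i=7: L=charlie R=charlie -> agree -> charlie
Index 3 -> alpha

Answer: alpha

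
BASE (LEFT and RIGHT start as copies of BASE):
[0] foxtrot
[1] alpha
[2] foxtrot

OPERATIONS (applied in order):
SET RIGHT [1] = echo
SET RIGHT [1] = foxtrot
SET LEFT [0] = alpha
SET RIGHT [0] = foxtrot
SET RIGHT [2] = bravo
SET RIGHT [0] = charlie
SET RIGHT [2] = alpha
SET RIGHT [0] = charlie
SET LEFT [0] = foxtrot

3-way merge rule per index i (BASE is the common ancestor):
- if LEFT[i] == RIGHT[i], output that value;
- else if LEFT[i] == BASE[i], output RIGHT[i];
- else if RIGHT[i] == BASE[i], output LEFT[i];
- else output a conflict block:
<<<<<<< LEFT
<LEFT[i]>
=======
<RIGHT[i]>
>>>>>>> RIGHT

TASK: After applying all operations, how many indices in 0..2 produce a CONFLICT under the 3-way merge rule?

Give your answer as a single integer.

Final LEFT:  [foxtrot, alpha, foxtrot]
Final RIGHT: [charlie, foxtrot, alpha]
i=0: L=foxtrot=BASE, R=charlie -> take RIGHT -> charlie
i=1: L=alpha=BASE, R=foxtrot -> take RIGHT -> foxtrot
i=2: L=foxtrot=BASE, R=alpha -> take RIGHT -> alpha
Conflict count: 0

Answer: 0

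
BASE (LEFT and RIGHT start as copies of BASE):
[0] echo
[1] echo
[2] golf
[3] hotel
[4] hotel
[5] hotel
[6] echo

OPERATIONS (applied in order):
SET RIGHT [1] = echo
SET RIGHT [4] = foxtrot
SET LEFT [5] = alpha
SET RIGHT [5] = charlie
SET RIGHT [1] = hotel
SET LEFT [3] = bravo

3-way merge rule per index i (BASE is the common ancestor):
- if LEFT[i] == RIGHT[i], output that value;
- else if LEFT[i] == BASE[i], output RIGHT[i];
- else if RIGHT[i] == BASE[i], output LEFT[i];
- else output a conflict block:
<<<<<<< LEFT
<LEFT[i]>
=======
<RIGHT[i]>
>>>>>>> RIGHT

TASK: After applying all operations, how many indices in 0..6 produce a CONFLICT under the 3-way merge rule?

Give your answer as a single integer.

Final LEFT:  [echo, echo, golf, bravo, hotel, alpha, echo]
Final RIGHT: [echo, hotel, golf, hotel, foxtrot, charlie, echo]
i=0: L=echo R=echo -> agree -> echo
i=1: L=echo=BASE, R=hotel -> take RIGHT -> hotel
i=2: L=golf R=golf -> agree -> golf
i=3: L=bravo, R=hotel=BASE -> take LEFT -> bravo
i=4: L=hotel=BASE, R=foxtrot -> take RIGHT -> foxtrot
i=5: BASE=hotel L=alpha R=charlie all differ -> CONFLICT
i=6: L=echo R=echo -> agree -> echo
Conflict count: 1

Answer: 1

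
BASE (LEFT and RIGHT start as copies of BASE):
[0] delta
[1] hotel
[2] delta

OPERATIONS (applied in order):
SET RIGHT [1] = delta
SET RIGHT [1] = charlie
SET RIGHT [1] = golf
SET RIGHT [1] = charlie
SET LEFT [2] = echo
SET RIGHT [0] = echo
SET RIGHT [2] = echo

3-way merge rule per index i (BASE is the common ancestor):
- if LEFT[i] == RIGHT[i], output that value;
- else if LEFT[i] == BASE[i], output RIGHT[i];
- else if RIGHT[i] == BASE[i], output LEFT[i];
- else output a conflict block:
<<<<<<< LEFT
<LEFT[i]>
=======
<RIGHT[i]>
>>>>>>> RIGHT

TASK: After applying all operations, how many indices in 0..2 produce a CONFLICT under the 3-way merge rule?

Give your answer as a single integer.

Final LEFT:  [delta, hotel, echo]
Final RIGHT: [echo, charlie, echo]
i=0: L=delta=BASE, R=echo -> take RIGHT -> echo
i=1: L=hotel=BASE, R=charlie -> take RIGHT -> charlie
i=2: L=echo R=echo -> agree -> echo
Conflict count: 0

Answer: 0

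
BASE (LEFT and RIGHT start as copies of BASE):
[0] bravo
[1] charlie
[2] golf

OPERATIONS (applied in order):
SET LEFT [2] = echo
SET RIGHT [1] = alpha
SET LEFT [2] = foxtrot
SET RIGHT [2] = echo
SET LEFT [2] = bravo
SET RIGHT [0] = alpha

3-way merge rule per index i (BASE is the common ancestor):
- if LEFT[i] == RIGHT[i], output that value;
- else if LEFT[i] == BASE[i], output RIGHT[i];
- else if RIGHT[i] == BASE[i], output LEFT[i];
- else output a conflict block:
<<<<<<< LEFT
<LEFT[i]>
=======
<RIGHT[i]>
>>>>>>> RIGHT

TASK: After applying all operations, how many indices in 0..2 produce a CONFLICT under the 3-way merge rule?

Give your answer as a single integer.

Answer: 1

Derivation:
Final LEFT:  [bravo, charlie, bravo]
Final RIGHT: [alpha, alpha, echo]
i=0: L=bravo=BASE, R=alpha -> take RIGHT -> alpha
i=1: L=charlie=BASE, R=alpha -> take RIGHT -> alpha
i=2: BASE=golf L=bravo R=echo all differ -> CONFLICT
Conflict count: 1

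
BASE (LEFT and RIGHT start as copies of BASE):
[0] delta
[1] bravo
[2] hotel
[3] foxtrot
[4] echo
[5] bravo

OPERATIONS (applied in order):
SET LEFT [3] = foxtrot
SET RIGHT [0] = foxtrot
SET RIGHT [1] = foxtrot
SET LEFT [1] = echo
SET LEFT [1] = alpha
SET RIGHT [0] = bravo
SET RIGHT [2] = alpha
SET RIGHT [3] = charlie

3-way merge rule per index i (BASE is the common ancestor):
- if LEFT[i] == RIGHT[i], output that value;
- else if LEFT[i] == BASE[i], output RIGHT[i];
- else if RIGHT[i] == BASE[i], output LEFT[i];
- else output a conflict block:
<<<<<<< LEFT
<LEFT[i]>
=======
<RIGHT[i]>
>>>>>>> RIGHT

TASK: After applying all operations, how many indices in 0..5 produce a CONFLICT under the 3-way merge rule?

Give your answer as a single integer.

Final LEFT:  [delta, alpha, hotel, foxtrot, echo, bravo]
Final RIGHT: [bravo, foxtrot, alpha, charlie, echo, bravo]
i=0: L=delta=BASE, R=bravo -> take RIGHT -> bravo
i=1: BASE=bravo L=alpha R=foxtrot all differ -> CONFLICT
i=2: L=hotel=BASE, R=alpha -> take RIGHT -> alpha
i=3: L=foxtrot=BASE, R=charlie -> take RIGHT -> charlie
i=4: L=echo R=echo -> agree -> echo
i=5: L=bravo R=bravo -> agree -> bravo
Conflict count: 1

Answer: 1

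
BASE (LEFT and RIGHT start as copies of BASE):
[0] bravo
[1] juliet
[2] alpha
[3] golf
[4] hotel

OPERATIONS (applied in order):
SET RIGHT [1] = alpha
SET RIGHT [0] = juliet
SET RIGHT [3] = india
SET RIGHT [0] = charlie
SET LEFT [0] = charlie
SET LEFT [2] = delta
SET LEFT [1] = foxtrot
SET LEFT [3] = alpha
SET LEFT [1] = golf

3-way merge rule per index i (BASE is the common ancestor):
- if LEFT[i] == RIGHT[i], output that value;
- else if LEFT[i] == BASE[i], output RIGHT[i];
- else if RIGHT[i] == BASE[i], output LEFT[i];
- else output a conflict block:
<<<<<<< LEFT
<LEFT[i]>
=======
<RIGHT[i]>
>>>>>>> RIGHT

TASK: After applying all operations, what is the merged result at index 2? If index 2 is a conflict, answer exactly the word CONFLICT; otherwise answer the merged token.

Answer: delta

Derivation:
Final LEFT:  [charlie, golf, delta, alpha, hotel]
Final RIGHT: [charlie, alpha, alpha, india, hotel]
i=0: L=charlie R=charlie -> agree -> charlie
i=1: BASE=juliet L=golf R=alpha all differ -> CONFLICT
i=2: L=delta, R=alpha=BASE -> take LEFT -> delta
i=3: BASE=golf L=alpha R=india all differ -> CONFLICT
i=4: L=hotel R=hotel -> agree -> hotel
Index 2 -> delta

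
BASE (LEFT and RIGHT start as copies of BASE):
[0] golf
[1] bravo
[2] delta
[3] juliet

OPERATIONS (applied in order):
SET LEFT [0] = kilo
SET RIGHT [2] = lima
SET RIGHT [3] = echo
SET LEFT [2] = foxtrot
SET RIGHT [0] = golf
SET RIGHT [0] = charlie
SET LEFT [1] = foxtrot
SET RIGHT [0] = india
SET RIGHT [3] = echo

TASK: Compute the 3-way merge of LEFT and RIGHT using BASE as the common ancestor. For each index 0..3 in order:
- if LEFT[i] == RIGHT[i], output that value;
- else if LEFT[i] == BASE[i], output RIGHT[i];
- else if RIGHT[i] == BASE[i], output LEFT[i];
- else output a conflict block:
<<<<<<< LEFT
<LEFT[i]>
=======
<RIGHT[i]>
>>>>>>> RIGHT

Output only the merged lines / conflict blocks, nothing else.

Final LEFT:  [kilo, foxtrot, foxtrot, juliet]
Final RIGHT: [india, bravo, lima, echo]
i=0: BASE=golf L=kilo R=india all differ -> CONFLICT
i=1: L=foxtrot, R=bravo=BASE -> take LEFT -> foxtrot
i=2: BASE=delta L=foxtrot R=lima all differ -> CONFLICT
i=3: L=juliet=BASE, R=echo -> take RIGHT -> echo

Answer: <<<<<<< LEFT
kilo
=======
india
>>>>>>> RIGHT
foxtrot
<<<<<<< LEFT
foxtrot
=======
lima
>>>>>>> RIGHT
echo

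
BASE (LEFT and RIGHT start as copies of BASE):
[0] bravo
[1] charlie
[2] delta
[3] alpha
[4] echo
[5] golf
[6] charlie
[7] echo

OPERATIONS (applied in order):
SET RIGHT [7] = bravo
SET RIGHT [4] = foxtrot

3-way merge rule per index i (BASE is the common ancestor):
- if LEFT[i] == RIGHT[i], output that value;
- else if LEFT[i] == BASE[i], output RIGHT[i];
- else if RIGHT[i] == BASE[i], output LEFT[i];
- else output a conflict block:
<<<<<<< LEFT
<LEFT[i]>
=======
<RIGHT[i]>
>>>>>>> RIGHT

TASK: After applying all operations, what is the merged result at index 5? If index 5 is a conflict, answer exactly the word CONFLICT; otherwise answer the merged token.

Final LEFT:  [bravo, charlie, delta, alpha, echo, golf, charlie, echo]
Final RIGHT: [bravo, charlie, delta, alpha, foxtrot, golf, charlie, bravo]
i=0: L=bravo R=bravo -> agree -> bravo
i=1: L=charlie R=charlie -> agree -> charlie
i=2: L=delta R=delta -> agree -> delta
i=3: L=alpha R=alpha -> agree -> alpha
i=4: L=echo=BASE, R=foxtrot -> take RIGHT -> foxtrot
i=5: L=golf R=golf -> agree -> golf
i=6: L=charlie R=charlie -> agree -> charlie
i=7: L=echo=BASE, R=bravo -> take RIGHT -> bravo
Index 5 -> golf

Answer: golf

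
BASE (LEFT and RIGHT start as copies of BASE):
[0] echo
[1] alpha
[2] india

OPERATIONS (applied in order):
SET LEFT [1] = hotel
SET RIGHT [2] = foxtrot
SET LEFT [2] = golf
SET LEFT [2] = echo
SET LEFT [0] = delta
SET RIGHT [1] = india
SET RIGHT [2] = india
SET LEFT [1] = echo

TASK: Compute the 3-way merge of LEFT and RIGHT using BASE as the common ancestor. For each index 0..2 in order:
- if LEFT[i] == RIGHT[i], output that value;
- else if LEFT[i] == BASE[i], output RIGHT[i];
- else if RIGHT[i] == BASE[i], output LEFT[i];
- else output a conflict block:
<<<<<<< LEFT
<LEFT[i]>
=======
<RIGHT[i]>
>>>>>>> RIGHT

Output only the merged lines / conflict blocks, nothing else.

Final LEFT:  [delta, echo, echo]
Final RIGHT: [echo, india, india]
i=0: L=delta, R=echo=BASE -> take LEFT -> delta
i=1: BASE=alpha L=echo R=india all differ -> CONFLICT
i=2: L=echo, R=india=BASE -> take LEFT -> echo

Answer: delta
<<<<<<< LEFT
echo
=======
india
>>>>>>> RIGHT
echo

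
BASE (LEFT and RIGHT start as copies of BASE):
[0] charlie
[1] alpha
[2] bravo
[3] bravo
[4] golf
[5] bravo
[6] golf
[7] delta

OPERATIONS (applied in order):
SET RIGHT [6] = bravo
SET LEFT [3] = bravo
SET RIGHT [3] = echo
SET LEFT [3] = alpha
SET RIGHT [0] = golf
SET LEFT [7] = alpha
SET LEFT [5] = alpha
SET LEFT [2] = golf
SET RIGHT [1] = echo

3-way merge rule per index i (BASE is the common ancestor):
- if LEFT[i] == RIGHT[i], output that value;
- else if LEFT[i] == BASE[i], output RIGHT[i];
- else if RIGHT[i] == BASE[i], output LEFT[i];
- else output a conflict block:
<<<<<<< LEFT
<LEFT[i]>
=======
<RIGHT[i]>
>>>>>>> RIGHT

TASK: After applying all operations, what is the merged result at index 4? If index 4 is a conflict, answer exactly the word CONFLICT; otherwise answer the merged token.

Final LEFT:  [charlie, alpha, golf, alpha, golf, alpha, golf, alpha]
Final RIGHT: [golf, echo, bravo, echo, golf, bravo, bravo, delta]
i=0: L=charlie=BASE, R=golf -> take RIGHT -> golf
i=1: L=alpha=BASE, R=echo -> take RIGHT -> echo
i=2: L=golf, R=bravo=BASE -> take LEFT -> golf
i=3: BASE=bravo L=alpha R=echo all differ -> CONFLICT
i=4: L=golf R=golf -> agree -> golf
i=5: L=alpha, R=bravo=BASE -> take LEFT -> alpha
i=6: L=golf=BASE, R=bravo -> take RIGHT -> bravo
i=7: L=alpha, R=delta=BASE -> take LEFT -> alpha
Index 4 -> golf

Answer: golf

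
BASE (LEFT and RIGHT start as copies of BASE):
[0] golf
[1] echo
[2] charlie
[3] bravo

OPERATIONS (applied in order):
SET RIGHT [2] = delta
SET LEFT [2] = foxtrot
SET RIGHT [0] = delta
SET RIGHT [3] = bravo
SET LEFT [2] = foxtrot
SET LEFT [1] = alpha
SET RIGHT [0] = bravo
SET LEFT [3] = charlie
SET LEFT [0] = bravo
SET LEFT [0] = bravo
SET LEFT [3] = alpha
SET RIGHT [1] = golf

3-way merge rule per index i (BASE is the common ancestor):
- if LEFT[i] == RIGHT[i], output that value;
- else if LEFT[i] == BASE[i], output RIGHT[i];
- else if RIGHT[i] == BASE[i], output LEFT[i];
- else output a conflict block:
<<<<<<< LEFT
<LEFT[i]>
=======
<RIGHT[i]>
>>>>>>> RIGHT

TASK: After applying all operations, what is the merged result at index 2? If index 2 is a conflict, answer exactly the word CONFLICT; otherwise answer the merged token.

Final LEFT:  [bravo, alpha, foxtrot, alpha]
Final RIGHT: [bravo, golf, delta, bravo]
i=0: L=bravo R=bravo -> agree -> bravo
i=1: BASE=echo L=alpha R=golf all differ -> CONFLICT
i=2: BASE=charlie L=foxtrot R=delta all differ -> CONFLICT
i=3: L=alpha, R=bravo=BASE -> take LEFT -> alpha
Index 2 -> CONFLICT

Answer: CONFLICT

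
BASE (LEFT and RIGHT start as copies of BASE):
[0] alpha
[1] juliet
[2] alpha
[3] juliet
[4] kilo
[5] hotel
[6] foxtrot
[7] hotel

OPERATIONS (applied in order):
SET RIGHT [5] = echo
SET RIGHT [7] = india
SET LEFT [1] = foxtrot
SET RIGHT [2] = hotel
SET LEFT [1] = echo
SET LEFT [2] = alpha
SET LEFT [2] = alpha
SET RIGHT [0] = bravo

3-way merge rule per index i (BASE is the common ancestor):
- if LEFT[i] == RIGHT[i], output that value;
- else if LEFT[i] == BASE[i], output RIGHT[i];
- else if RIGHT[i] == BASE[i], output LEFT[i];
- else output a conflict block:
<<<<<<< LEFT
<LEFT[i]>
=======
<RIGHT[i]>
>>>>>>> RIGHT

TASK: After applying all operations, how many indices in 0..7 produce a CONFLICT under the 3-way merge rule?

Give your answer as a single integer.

Final LEFT:  [alpha, echo, alpha, juliet, kilo, hotel, foxtrot, hotel]
Final RIGHT: [bravo, juliet, hotel, juliet, kilo, echo, foxtrot, india]
i=0: L=alpha=BASE, R=bravo -> take RIGHT -> bravo
i=1: L=echo, R=juliet=BASE -> take LEFT -> echo
i=2: L=alpha=BASE, R=hotel -> take RIGHT -> hotel
i=3: L=juliet R=juliet -> agree -> juliet
i=4: L=kilo R=kilo -> agree -> kilo
i=5: L=hotel=BASE, R=echo -> take RIGHT -> echo
i=6: L=foxtrot R=foxtrot -> agree -> foxtrot
i=7: L=hotel=BASE, R=india -> take RIGHT -> india
Conflict count: 0

Answer: 0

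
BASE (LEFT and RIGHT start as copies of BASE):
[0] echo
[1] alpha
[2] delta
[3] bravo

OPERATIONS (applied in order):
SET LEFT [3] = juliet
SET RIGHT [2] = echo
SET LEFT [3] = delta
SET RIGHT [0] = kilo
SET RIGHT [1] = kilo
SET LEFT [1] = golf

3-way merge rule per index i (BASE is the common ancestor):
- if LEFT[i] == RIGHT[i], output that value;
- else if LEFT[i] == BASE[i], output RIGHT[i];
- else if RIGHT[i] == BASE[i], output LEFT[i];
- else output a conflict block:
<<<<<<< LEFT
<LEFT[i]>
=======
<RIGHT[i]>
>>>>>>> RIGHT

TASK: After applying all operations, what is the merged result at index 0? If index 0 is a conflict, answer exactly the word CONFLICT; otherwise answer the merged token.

Answer: kilo

Derivation:
Final LEFT:  [echo, golf, delta, delta]
Final RIGHT: [kilo, kilo, echo, bravo]
i=0: L=echo=BASE, R=kilo -> take RIGHT -> kilo
i=1: BASE=alpha L=golf R=kilo all differ -> CONFLICT
i=2: L=delta=BASE, R=echo -> take RIGHT -> echo
i=3: L=delta, R=bravo=BASE -> take LEFT -> delta
Index 0 -> kilo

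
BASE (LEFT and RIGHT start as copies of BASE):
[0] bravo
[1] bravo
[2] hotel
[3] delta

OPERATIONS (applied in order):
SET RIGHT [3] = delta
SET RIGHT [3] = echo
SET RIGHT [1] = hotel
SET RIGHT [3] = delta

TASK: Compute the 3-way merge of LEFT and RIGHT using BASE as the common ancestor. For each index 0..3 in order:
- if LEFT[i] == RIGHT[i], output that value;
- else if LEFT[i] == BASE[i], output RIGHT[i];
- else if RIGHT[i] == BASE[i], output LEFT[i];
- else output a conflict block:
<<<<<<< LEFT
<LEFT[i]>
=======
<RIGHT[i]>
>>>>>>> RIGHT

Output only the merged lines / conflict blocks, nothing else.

Answer: bravo
hotel
hotel
delta

Derivation:
Final LEFT:  [bravo, bravo, hotel, delta]
Final RIGHT: [bravo, hotel, hotel, delta]
i=0: L=bravo R=bravo -> agree -> bravo
i=1: L=bravo=BASE, R=hotel -> take RIGHT -> hotel
i=2: L=hotel R=hotel -> agree -> hotel
i=3: L=delta R=delta -> agree -> delta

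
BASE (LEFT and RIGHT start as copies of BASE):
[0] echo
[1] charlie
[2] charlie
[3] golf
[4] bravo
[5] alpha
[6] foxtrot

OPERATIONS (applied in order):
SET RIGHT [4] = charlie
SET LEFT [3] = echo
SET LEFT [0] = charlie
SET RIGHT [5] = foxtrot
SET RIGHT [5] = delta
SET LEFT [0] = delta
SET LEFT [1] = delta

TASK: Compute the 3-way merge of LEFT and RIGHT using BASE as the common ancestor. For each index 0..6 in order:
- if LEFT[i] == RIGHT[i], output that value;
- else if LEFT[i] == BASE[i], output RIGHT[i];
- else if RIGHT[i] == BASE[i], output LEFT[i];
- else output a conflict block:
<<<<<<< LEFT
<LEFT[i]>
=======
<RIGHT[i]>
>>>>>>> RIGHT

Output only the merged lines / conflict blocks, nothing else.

Final LEFT:  [delta, delta, charlie, echo, bravo, alpha, foxtrot]
Final RIGHT: [echo, charlie, charlie, golf, charlie, delta, foxtrot]
i=0: L=delta, R=echo=BASE -> take LEFT -> delta
i=1: L=delta, R=charlie=BASE -> take LEFT -> delta
i=2: L=charlie R=charlie -> agree -> charlie
i=3: L=echo, R=golf=BASE -> take LEFT -> echo
i=4: L=bravo=BASE, R=charlie -> take RIGHT -> charlie
i=5: L=alpha=BASE, R=delta -> take RIGHT -> delta
i=6: L=foxtrot R=foxtrot -> agree -> foxtrot

Answer: delta
delta
charlie
echo
charlie
delta
foxtrot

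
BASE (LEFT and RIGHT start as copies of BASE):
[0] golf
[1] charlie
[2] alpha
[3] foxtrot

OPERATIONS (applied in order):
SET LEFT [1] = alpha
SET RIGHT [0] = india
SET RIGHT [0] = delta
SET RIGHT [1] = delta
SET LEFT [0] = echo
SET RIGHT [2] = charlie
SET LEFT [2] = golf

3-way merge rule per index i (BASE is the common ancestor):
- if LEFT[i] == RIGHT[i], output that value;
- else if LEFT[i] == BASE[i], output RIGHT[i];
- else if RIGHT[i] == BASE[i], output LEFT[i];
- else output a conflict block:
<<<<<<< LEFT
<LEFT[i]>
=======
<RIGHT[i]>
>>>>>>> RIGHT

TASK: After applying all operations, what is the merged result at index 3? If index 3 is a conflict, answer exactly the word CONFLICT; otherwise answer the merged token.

Final LEFT:  [echo, alpha, golf, foxtrot]
Final RIGHT: [delta, delta, charlie, foxtrot]
i=0: BASE=golf L=echo R=delta all differ -> CONFLICT
i=1: BASE=charlie L=alpha R=delta all differ -> CONFLICT
i=2: BASE=alpha L=golf R=charlie all differ -> CONFLICT
i=3: L=foxtrot R=foxtrot -> agree -> foxtrot
Index 3 -> foxtrot

Answer: foxtrot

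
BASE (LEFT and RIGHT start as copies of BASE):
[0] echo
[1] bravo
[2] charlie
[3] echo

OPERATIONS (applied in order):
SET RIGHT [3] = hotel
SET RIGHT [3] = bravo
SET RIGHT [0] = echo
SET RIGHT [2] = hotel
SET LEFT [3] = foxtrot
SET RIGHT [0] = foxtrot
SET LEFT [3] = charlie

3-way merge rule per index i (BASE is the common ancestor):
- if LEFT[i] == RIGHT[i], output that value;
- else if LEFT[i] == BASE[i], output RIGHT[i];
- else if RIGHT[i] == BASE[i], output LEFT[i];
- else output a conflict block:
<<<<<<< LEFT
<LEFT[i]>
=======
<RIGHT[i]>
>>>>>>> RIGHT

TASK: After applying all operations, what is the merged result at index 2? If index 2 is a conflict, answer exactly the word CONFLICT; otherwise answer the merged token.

Final LEFT:  [echo, bravo, charlie, charlie]
Final RIGHT: [foxtrot, bravo, hotel, bravo]
i=0: L=echo=BASE, R=foxtrot -> take RIGHT -> foxtrot
i=1: L=bravo R=bravo -> agree -> bravo
i=2: L=charlie=BASE, R=hotel -> take RIGHT -> hotel
i=3: BASE=echo L=charlie R=bravo all differ -> CONFLICT
Index 2 -> hotel

Answer: hotel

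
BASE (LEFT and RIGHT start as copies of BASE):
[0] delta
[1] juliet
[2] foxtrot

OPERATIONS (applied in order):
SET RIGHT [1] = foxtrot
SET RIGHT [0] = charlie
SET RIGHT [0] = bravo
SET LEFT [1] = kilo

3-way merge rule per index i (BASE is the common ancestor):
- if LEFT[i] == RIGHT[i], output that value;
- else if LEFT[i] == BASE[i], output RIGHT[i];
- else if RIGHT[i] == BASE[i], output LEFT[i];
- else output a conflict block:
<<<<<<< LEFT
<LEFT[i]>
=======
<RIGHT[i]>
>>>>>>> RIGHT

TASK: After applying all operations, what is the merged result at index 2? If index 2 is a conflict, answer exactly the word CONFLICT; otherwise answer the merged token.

Final LEFT:  [delta, kilo, foxtrot]
Final RIGHT: [bravo, foxtrot, foxtrot]
i=0: L=delta=BASE, R=bravo -> take RIGHT -> bravo
i=1: BASE=juliet L=kilo R=foxtrot all differ -> CONFLICT
i=2: L=foxtrot R=foxtrot -> agree -> foxtrot
Index 2 -> foxtrot

Answer: foxtrot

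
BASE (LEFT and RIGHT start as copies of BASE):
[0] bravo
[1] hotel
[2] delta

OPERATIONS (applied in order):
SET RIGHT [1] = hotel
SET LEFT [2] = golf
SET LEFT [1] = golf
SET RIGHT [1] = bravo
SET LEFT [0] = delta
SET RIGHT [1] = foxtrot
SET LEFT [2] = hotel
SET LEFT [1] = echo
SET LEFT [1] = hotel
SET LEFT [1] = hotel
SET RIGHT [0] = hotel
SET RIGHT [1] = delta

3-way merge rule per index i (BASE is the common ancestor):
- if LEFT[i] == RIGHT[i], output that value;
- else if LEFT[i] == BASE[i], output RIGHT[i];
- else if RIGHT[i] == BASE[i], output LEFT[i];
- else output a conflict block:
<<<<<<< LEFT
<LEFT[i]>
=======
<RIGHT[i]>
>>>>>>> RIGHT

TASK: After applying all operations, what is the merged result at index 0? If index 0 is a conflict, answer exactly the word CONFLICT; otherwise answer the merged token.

Final LEFT:  [delta, hotel, hotel]
Final RIGHT: [hotel, delta, delta]
i=0: BASE=bravo L=delta R=hotel all differ -> CONFLICT
i=1: L=hotel=BASE, R=delta -> take RIGHT -> delta
i=2: L=hotel, R=delta=BASE -> take LEFT -> hotel
Index 0 -> CONFLICT

Answer: CONFLICT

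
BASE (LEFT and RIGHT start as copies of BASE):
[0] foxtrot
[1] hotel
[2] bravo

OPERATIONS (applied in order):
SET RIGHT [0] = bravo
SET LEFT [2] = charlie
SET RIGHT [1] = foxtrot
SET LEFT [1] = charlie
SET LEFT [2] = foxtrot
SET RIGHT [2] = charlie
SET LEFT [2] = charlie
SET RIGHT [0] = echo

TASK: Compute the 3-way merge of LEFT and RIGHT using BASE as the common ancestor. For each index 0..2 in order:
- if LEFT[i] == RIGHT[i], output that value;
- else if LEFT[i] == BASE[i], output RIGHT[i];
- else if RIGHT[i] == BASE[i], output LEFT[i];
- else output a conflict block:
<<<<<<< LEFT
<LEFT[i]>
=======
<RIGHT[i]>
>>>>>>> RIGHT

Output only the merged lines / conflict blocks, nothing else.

Final LEFT:  [foxtrot, charlie, charlie]
Final RIGHT: [echo, foxtrot, charlie]
i=0: L=foxtrot=BASE, R=echo -> take RIGHT -> echo
i=1: BASE=hotel L=charlie R=foxtrot all differ -> CONFLICT
i=2: L=charlie R=charlie -> agree -> charlie

Answer: echo
<<<<<<< LEFT
charlie
=======
foxtrot
>>>>>>> RIGHT
charlie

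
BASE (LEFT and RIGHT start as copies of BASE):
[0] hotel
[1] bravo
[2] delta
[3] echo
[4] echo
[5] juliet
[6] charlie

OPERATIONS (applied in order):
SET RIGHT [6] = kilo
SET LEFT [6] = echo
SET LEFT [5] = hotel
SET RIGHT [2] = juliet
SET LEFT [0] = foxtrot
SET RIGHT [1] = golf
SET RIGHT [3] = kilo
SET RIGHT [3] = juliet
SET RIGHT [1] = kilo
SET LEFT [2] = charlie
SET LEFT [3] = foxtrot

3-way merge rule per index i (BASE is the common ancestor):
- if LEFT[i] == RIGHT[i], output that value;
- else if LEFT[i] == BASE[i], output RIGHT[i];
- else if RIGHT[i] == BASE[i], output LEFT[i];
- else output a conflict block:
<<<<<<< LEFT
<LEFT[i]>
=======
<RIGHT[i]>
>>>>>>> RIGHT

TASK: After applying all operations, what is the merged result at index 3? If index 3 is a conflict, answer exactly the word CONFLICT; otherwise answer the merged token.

Answer: CONFLICT

Derivation:
Final LEFT:  [foxtrot, bravo, charlie, foxtrot, echo, hotel, echo]
Final RIGHT: [hotel, kilo, juliet, juliet, echo, juliet, kilo]
i=0: L=foxtrot, R=hotel=BASE -> take LEFT -> foxtrot
i=1: L=bravo=BASE, R=kilo -> take RIGHT -> kilo
i=2: BASE=delta L=charlie R=juliet all differ -> CONFLICT
i=3: BASE=echo L=foxtrot R=juliet all differ -> CONFLICT
i=4: L=echo R=echo -> agree -> echo
i=5: L=hotel, R=juliet=BASE -> take LEFT -> hotel
i=6: BASE=charlie L=echo R=kilo all differ -> CONFLICT
Index 3 -> CONFLICT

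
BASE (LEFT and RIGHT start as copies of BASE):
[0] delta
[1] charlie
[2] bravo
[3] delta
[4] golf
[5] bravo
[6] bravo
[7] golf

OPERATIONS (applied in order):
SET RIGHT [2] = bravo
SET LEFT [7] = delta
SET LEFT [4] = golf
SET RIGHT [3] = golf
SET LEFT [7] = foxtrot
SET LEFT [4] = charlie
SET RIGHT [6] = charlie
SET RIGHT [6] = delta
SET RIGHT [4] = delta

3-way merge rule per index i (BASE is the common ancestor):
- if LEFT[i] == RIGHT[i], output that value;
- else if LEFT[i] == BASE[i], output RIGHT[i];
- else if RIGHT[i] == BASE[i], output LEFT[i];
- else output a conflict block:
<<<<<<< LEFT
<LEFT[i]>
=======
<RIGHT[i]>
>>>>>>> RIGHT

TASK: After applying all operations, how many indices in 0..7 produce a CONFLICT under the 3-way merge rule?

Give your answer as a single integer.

Final LEFT:  [delta, charlie, bravo, delta, charlie, bravo, bravo, foxtrot]
Final RIGHT: [delta, charlie, bravo, golf, delta, bravo, delta, golf]
i=0: L=delta R=delta -> agree -> delta
i=1: L=charlie R=charlie -> agree -> charlie
i=2: L=bravo R=bravo -> agree -> bravo
i=3: L=delta=BASE, R=golf -> take RIGHT -> golf
i=4: BASE=golf L=charlie R=delta all differ -> CONFLICT
i=5: L=bravo R=bravo -> agree -> bravo
i=6: L=bravo=BASE, R=delta -> take RIGHT -> delta
i=7: L=foxtrot, R=golf=BASE -> take LEFT -> foxtrot
Conflict count: 1

Answer: 1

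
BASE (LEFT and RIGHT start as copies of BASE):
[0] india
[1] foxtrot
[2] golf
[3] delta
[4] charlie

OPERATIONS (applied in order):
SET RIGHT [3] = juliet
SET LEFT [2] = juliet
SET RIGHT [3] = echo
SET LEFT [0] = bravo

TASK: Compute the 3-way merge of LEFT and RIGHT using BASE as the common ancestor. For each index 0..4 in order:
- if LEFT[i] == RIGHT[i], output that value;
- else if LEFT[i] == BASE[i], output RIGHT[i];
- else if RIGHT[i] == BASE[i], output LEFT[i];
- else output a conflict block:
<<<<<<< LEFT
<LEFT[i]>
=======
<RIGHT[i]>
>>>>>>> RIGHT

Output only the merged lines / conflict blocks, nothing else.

Answer: bravo
foxtrot
juliet
echo
charlie

Derivation:
Final LEFT:  [bravo, foxtrot, juliet, delta, charlie]
Final RIGHT: [india, foxtrot, golf, echo, charlie]
i=0: L=bravo, R=india=BASE -> take LEFT -> bravo
i=1: L=foxtrot R=foxtrot -> agree -> foxtrot
i=2: L=juliet, R=golf=BASE -> take LEFT -> juliet
i=3: L=delta=BASE, R=echo -> take RIGHT -> echo
i=4: L=charlie R=charlie -> agree -> charlie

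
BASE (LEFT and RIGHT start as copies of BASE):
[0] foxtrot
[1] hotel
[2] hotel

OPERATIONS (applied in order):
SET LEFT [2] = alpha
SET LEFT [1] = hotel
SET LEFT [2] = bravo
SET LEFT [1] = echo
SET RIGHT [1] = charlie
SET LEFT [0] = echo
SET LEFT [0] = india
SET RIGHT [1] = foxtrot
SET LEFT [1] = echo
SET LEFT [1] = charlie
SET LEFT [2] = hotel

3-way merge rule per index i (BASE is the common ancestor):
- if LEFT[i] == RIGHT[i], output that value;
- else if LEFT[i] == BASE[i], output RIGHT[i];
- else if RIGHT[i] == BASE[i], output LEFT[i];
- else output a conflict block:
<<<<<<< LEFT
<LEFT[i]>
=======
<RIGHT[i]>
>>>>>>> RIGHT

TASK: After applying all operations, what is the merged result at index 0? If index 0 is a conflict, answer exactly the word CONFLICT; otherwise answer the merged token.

Final LEFT:  [india, charlie, hotel]
Final RIGHT: [foxtrot, foxtrot, hotel]
i=0: L=india, R=foxtrot=BASE -> take LEFT -> india
i=1: BASE=hotel L=charlie R=foxtrot all differ -> CONFLICT
i=2: L=hotel R=hotel -> agree -> hotel
Index 0 -> india

Answer: india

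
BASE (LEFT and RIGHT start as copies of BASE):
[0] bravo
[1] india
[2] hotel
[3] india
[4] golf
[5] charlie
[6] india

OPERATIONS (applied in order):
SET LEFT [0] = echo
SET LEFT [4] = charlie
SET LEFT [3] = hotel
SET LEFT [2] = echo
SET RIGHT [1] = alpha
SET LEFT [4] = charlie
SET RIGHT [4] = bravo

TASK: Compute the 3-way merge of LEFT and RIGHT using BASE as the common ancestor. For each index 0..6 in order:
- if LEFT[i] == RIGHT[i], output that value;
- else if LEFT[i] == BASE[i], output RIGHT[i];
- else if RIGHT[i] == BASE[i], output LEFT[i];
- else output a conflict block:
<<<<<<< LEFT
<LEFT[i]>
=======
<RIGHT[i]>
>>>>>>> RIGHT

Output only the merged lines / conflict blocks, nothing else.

Answer: echo
alpha
echo
hotel
<<<<<<< LEFT
charlie
=======
bravo
>>>>>>> RIGHT
charlie
india

Derivation:
Final LEFT:  [echo, india, echo, hotel, charlie, charlie, india]
Final RIGHT: [bravo, alpha, hotel, india, bravo, charlie, india]
i=0: L=echo, R=bravo=BASE -> take LEFT -> echo
i=1: L=india=BASE, R=alpha -> take RIGHT -> alpha
i=2: L=echo, R=hotel=BASE -> take LEFT -> echo
i=3: L=hotel, R=india=BASE -> take LEFT -> hotel
i=4: BASE=golf L=charlie R=bravo all differ -> CONFLICT
i=5: L=charlie R=charlie -> agree -> charlie
i=6: L=india R=india -> agree -> india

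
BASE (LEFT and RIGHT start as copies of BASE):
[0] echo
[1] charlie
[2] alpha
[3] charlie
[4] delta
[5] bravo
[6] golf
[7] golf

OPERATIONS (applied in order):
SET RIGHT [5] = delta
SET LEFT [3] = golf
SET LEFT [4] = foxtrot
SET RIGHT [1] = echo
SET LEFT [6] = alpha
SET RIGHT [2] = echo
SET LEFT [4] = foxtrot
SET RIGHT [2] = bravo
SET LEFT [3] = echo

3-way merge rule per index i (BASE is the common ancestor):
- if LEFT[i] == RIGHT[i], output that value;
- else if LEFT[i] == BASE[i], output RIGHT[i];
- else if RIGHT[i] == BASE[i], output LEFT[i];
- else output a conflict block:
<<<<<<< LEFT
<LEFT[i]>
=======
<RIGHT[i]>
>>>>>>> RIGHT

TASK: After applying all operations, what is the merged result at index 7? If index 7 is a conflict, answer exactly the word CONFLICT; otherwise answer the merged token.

Answer: golf

Derivation:
Final LEFT:  [echo, charlie, alpha, echo, foxtrot, bravo, alpha, golf]
Final RIGHT: [echo, echo, bravo, charlie, delta, delta, golf, golf]
i=0: L=echo R=echo -> agree -> echo
i=1: L=charlie=BASE, R=echo -> take RIGHT -> echo
i=2: L=alpha=BASE, R=bravo -> take RIGHT -> bravo
i=3: L=echo, R=charlie=BASE -> take LEFT -> echo
i=4: L=foxtrot, R=delta=BASE -> take LEFT -> foxtrot
i=5: L=bravo=BASE, R=delta -> take RIGHT -> delta
i=6: L=alpha, R=golf=BASE -> take LEFT -> alpha
i=7: L=golf R=golf -> agree -> golf
Index 7 -> golf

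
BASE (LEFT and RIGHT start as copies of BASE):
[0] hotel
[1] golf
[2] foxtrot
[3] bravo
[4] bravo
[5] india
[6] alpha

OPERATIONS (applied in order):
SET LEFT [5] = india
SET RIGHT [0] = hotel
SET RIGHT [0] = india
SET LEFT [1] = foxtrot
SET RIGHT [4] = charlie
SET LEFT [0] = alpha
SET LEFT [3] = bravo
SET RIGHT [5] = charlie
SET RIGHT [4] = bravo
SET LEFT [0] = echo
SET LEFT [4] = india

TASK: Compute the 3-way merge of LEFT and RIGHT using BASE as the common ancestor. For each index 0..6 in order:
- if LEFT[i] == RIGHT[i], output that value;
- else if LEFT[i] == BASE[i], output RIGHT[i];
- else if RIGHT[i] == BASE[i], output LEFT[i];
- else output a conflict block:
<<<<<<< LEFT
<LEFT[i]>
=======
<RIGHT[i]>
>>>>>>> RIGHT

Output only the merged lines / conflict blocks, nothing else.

Answer: <<<<<<< LEFT
echo
=======
india
>>>>>>> RIGHT
foxtrot
foxtrot
bravo
india
charlie
alpha

Derivation:
Final LEFT:  [echo, foxtrot, foxtrot, bravo, india, india, alpha]
Final RIGHT: [india, golf, foxtrot, bravo, bravo, charlie, alpha]
i=0: BASE=hotel L=echo R=india all differ -> CONFLICT
i=1: L=foxtrot, R=golf=BASE -> take LEFT -> foxtrot
i=2: L=foxtrot R=foxtrot -> agree -> foxtrot
i=3: L=bravo R=bravo -> agree -> bravo
i=4: L=india, R=bravo=BASE -> take LEFT -> india
i=5: L=india=BASE, R=charlie -> take RIGHT -> charlie
i=6: L=alpha R=alpha -> agree -> alpha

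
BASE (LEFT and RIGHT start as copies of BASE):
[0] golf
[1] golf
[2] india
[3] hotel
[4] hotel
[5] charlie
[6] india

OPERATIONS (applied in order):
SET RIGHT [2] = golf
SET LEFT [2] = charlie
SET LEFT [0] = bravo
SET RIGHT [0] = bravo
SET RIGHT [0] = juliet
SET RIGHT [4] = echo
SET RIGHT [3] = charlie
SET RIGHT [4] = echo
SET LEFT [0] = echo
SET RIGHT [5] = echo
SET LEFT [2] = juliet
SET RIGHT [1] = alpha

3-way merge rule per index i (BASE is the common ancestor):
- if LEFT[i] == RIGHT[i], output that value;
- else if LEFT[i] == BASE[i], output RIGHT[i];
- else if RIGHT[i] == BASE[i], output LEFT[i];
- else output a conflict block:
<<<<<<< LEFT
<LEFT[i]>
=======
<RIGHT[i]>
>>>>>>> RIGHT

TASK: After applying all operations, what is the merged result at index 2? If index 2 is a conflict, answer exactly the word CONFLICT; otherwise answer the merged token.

Answer: CONFLICT

Derivation:
Final LEFT:  [echo, golf, juliet, hotel, hotel, charlie, india]
Final RIGHT: [juliet, alpha, golf, charlie, echo, echo, india]
i=0: BASE=golf L=echo R=juliet all differ -> CONFLICT
i=1: L=golf=BASE, R=alpha -> take RIGHT -> alpha
i=2: BASE=india L=juliet R=golf all differ -> CONFLICT
i=3: L=hotel=BASE, R=charlie -> take RIGHT -> charlie
i=4: L=hotel=BASE, R=echo -> take RIGHT -> echo
i=5: L=charlie=BASE, R=echo -> take RIGHT -> echo
i=6: L=india R=india -> agree -> india
Index 2 -> CONFLICT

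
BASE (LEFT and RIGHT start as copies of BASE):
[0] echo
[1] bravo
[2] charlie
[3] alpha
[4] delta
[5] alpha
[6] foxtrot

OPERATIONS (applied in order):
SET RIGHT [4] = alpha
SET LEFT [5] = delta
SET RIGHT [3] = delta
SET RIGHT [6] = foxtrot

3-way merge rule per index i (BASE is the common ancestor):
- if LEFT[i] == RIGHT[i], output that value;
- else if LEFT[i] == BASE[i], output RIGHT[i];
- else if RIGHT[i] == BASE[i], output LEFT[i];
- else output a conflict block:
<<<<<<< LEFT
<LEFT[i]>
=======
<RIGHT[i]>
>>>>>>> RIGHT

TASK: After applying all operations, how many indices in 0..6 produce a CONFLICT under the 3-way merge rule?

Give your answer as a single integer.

Final LEFT:  [echo, bravo, charlie, alpha, delta, delta, foxtrot]
Final RIGHT: [echo, bravo, charlie, delta, alpha, alpha, foxtrot]
i=0: L=echo R=echo -> agree -> echo
i=1: L=bravo R=bravo -> agree -> bravo
i=2: L=charlie R=charlie -> agree -> charlie
i=3: L=alpha=BASE, R=delta -> take RIGHT -> delta
i=4: L=delta=BASE, R=alpha -> take RIGHT -> alpha
i=5: L=delta, R=alpha=BASE -> take LEFT -> delta
i=6: L=foxtrot R=foxtrot -> agree -> foxtrot
Conflict count: 0

Answer: 0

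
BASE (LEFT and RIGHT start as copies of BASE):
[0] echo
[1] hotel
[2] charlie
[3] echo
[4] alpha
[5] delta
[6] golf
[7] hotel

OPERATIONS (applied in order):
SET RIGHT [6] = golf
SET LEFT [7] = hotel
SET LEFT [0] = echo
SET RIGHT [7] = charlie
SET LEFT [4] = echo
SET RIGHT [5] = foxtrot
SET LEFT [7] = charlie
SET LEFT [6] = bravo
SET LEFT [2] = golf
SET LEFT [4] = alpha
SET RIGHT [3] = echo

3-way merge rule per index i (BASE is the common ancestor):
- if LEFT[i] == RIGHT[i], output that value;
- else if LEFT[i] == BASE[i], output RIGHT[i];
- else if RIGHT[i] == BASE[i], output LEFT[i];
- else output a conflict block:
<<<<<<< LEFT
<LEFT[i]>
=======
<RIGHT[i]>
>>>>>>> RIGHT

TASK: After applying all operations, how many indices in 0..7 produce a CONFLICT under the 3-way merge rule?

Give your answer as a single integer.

Final LEFT:  [echo, hotel, golf, echo, alpha, delta, bravo, charlie]
Final RIGHT: [echo, hotel, charlie, echo, alpha, foxtrot, golf, charlie]
i=0: L=echo R=echo -> agree -> echo
i=1: L=hotel R=hotel -> agree -> hotel
i=2: L=golf, R=charlie=BASE -> take LEFT -> golf
i=3: L=echo R=echo -> agree -> echo
i=4: L=alpha R=alpha -> agree -> alpha
i=5: L=delta=BASE, R=foxtrot -> take RIGHT -> foxtrot
i=6: L=bravo, R=golf=BASE -> take LEFT -> bravo
i=7: L=charlie R=charlie -> agree -> charlie
Conflict count: 0

Answer: 0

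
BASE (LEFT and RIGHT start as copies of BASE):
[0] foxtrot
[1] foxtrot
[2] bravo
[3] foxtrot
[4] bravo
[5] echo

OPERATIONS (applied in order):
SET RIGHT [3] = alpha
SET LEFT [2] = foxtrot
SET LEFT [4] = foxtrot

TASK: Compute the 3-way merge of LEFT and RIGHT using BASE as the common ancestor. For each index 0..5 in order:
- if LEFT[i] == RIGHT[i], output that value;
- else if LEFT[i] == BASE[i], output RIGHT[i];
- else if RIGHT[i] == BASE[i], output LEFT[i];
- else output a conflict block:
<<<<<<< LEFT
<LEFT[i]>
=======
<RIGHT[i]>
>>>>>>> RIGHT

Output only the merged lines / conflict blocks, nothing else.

Answer: foxtrot
foxtrot
foxtrot
alpha
foxtrot
echo

Derivation:
Final LEFT:  [foxtrot, foxtrot, foxtrot, foxtrot, foxtrot, echo]
Final RIGHT: [foxtrot, foxtrot, bravo, alpha, bravo, echo]
i=0: L=foxtrot R=foxtrot -> agree -> foxtrot
i=1: L=foxtrot R=foxtrot -> agree -> foxtrot
i=2: L=foxtrot, R=bravo=BASE -> take LEFT -> foxtrot
i=3: L=foxtrot=BASE, R=alpha -> take RIGHT -> alpha
i=4: L=foxtrot, R=bravo=BASE -> take LEFT -> foxtrot
i=5: L=echo R=echo -> agree -> echo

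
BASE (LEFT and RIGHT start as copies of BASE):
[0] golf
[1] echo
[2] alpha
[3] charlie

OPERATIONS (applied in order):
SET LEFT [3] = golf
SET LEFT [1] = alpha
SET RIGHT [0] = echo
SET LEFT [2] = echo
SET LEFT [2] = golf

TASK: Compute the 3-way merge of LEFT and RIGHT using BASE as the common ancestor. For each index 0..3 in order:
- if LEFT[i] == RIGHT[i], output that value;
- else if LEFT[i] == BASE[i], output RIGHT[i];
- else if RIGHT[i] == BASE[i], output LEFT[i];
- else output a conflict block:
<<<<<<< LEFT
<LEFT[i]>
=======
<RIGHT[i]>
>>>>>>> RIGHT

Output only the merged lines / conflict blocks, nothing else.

Answer: echo
alpha
golf
golf

Derivation:
Final LEFT:  [golf, alpha, golf, golf]
Final RIGHT: [echo, echo, alpha, charlie]
i=0: L=golf=BASE, R=echo -> take RIGHT -> echo
i=1: L=alpha, R=echo=BASE -> take LEFT -> alpha
i=2: L=golf, R=alpha=BASE -> take LEFT -> golf
i=3: L=golf, R=charlie=BASE -> take LEFT -> golf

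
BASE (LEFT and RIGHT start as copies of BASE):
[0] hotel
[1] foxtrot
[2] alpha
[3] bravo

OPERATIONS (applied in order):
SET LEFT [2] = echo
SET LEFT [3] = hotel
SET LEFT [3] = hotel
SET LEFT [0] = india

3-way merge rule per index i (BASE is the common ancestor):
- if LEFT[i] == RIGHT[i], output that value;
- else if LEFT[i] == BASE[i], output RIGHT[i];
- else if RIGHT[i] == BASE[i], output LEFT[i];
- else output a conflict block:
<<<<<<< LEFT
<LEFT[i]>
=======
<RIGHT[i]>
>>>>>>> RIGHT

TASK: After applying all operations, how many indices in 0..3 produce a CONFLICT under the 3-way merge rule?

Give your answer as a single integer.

Final LEFT:  [india, foxtrot, echo, hotel]
Final RIGHT: [hotel, foxtrot, alpha, bravo]
i=0: L=india, R=hotel=BASE -> take LEFT -> india
i=1: L=foxtrot R=foxtrot -> agree -> foxtrot
i=2: L=echo, R=alpha=BASE -> take LEFT -> echo
i=3: L=hotel, R=bravo=BASE -> take LEFT -> hotel
Conflict count: 0

Answer: 0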